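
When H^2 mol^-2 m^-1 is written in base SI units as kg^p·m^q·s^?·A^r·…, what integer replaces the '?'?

H = Wb/A (inductance = flux per current),
    = kg·m²·s⁻²·A⁻².
So H² = kg²·m⁴·s⁻⁴·A⁻⁴.
Combining: H²·mol⁻²·m⁻¹ = (kg²·m⁴·s⁻⁴·A⁻⁴) · mol⁻² · m⁻¹ = kg²·m³·s⁻⁴·A⁻⁴·mol⁻².
The exponent of s is -4.

-4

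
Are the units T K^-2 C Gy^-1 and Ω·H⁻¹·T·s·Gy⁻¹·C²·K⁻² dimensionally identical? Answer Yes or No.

Left side:
  T = Wb/m² (flux density = flux per area),
      = kg·s⁻²·A⁻¹.
  C = A·s = s·A (charge = current × time).
  Gy = J/kg (absorbed dose = energy per mass),
      = m²·s⁻².
  So Gy⁻¹ = m⁻²·s².
  Combining: T·K⁻²·C·Gy⁻¹ = (kg·s⁻²·A⁻¹) · K⁻² · (s·A) · (m⁻²·s²) = kg·m⁻²·s·K⁻².
Right side:
  Ω = V/A (resistance = voltage per current),
      = kg·m²·s⁻³·A⁻².
  H = Wb/A (inductance = flux per current),
      = kg·m²·s⁻²·A⁻².
  So H⁻¹ = kg⁻¹·m⁻²·s²·A².
  T = Wb/m² (flux density = flux per area),
      = kg·s⁻²·A⁻¹.
  Gy = J/kg (absorbed dose = energy per mass),
      = m²·s⁻².
  So Gy⁻¹ = m⁻²·s².
  C = A·s = s·A (charge = current × time).
  So C² = s²·A².
  Combining: Ω·H⁻¹·T·s·Gy⁻¹·C²·K⁻² = (kg·m²·s⁻³·A⁻²) · (kg⁻¹·m⁻²·s²·A²) · (kg·s⁻²·A⁻¹) · s · (m⁻²·s²) · (s²·A²) · K⁻² = kg·m⁻²·s²·A·K⁻².
Left is kg·m⁻²·s·K⁻²; right is kg·m⁻²·s²·A·K⁻² — different.

No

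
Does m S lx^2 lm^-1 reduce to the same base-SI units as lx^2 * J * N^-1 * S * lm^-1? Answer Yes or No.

Yes

Left side:
  S = kg⁻¹·m⁻²·s³·A².
  lx = m⁻²·cd.
  So lx² = m⁻⁴·cd².
  lm = cd.
  So lm⁻¹ = cd⁻¹.
  Combining: m·S·lx²·lm⁻¹ = m · (kg⁻¹·m⁻²·s³·A²) · (m⁻⁴·cd²) · cd⁻¹ = kg⁻¹·m⁻⁵·s³·A²·cd.
Right side:
  lx = lm/m² (illuminance = luminous flux per area),
      = m⁻²·cd.
  So lx² = m⁻⁴·cd².
  J = N·m (work = force × distance),
      = kg·m²·s⁻².
  N = kg·m/s² = kg·m·s⁻² (force = mass × acceleration).
  So N⁻¹ = kg⁻¹·m⁻¹·s².
  S = 1/Ω (conductance is reciprocal resistance),
      = kg⁻¹·m⁻²·s³·A².
  lm = cd·sr = cd (luminous flux; sr is dimensionless).
  So lm⁻¹ = cd⁻¹.
  Combining: lx²·J·N⁻¹·S·lm⁻¹ = (m⁻⁴·cd²) · (kg·m²·s⁻²) · (kg⁻¹·m⁻¹·s²) · (kg⁻¹·m⁻²·s³·A²) · cd⁻¹ = kg⁻¹·m⁻⁵·s³·A²·cd.
Both reduce to kg⁻¹·m⁻⁵·s³·A²·cd.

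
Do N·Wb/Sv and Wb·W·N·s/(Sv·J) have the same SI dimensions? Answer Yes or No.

Yes

Left side:
  N = kg·m/s² = kg·m·s⁻² (force = mass × acceleration).
  Wb = V·s (flux: a volt is a weber per second),
      = kg·m²·s⁻²·A⁻¹.
  Sv = J/kg (equivalent dose = energy per mass),
      = m²·s⁻².
  So Sv⁻¹ = m⁻²·s².
  Combining: N·Wb·Sv⁻¹ = (kg·m·s⁻²) · (kg·m²·s⁻²·A⁻¹) · (m⁻²·s²) = kg²·m·s⁻²·A⁻¹.
Right side:
  Wb = V·s (flux: a volt is a weber per second),
      = kg·m²·s⁻²·A⁻¹.
  Sv = J/kg (equivalent dose = energy per mass),
      = m²·s⁻².
  So Sv⁻¹ = m⁻²·s².
  W = J/s (power = energy per time),
      = kg·m²·s⁻³.
  N = kg·m/s² = kg·m·s⁻² (force = mass × acceleration).
  J = N·m (work = force × distance),
      = kg·m²·s⁻².
  So J⁻¹ = kg⁻¹·m⁻²·s².
  Combining: Wb·Sv⁻¹·W·N·J⁻¹·s = (kg·m²·s⁻²·A⁻¹) · (m⁻²·s²) · (kg·m²·s⁻³) · (kg·m·s⁻²) · (kg⁻¹·m⁻²·s²) · s = kg²·m·s⁻²·A⁻¹.
Both reduce to kg²·m·s⁻²·A⁻¹.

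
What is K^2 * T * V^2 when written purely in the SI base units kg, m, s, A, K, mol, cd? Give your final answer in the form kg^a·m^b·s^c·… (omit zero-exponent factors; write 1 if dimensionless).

T = kg·s⁻²·A⁻¹.
V = kg·m²·s⁻³·A⁻¹.
So V² = kg²·m⁴·s⁻⁶·A⁻².
Combining: K²·T·V² = K² · (kg·s⁻²·A⁻¹) · (kg²·m⁴·s⁻⁶·A⁻²) = kg³·m⁴·s⁻⁸·A⁻³·K².

kg³·m⁴·s⁻⁸·A⁻³·K²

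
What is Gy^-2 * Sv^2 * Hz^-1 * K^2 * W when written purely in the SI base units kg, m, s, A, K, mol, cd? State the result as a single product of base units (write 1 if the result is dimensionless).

kg·m²·s⁻²·K²

Gy = m²·s⁻².
So Gy⁻² = m⁻⁴·s⁴.
Sv = m²·s⁻².
So Sv² = m⁴·s⁻⁴.
Hz = s⁻¹.
So Hz⁻¹ = s.
W = kg·m²·s⁻³.
Combining: Gy⁻²·Sv²·Hz⁻¹·K²·W = (m⁻⁴·s⁴) · (m⁴·s⁻⁴) · s · K² · (kg·m²·s⁻³) = kg·m²·s⁻²·K².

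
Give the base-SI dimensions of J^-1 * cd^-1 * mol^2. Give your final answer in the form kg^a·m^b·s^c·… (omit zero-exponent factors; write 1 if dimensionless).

kg⁻¹·m⁻²·s²·mol²·cd⁻¹

J = N·m (work = force × distance),
    = kg·m²·s⁻².
So J⁻¹ = kg⁻¹·m⁻²·s².
Combining: J⁻¹·cd⁻¹·mol² = (kg⁻¹·m⁻²·s²) · cd⁻¹ · mol² = kg⁻¹·m⁻²·s²·mol²·cd⁻¹.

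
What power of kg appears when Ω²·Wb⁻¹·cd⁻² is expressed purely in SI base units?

1

Ω = kg·m²·s⁻³·A⁻².
So Ω² = kg²·m⁴·s⁻⁶·A⁻⁴.
Wb = kg·m²·s⁻²·A⁻¹.
So Wb⁻¹ = kg⁻¹·m⁻²·s²·A.
Combining: Ω²·Wb⁻¹·cd⁻² = (kg²·m⁴·s⁻⁶·A⁻⁴) · (kg⁻¹·m⁻²·s²·A) · cd⁻² = kg·m²·s⁻⁴·A⁻³·cd⁻².
The exponent of kg is 1.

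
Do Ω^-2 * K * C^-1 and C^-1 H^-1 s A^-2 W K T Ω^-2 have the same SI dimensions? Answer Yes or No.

No

Left side:
  Ω = kg·m²·s⁻³·A⁻².
  So Ω⁻² = kg⁻²·m⁻⁴·s⁶·A⁴.
  C = s·A.
  So C⁻¹ = s⁻¹·A⁻¹.
  Combining: Ω⁻²·K·C⁻¹ = (kg⁻²·m⁻⁴·s⁶·A⁴) · K · (s⁻¹·A⁻¹) = kg⁻²·m⁻⁴·s⁵·A³·K.
Right side:
  C = s·A.
  So C⁻¹ = s⁻¹·A⁻¹.
  H = kg·m²·s⁻²·A⁻².
  So H⁻¹ = kg⁻¹·m⁻²·s²·A².
  W = kg·m²·s⁻³.
  T = kg·s⁻²·A⁻¹.
  Ω = kg·m²·s⁻³·A⁻².
  So Ω⁻² = kg⁻²·m⁻⁴·s⁶·A⁴.
  Combining: C⁻¹·H⁻¹·s·A⁻²·W·K·T·Ω⁻² = (s⁻¹·A⁻¹) · (kg⁻¹·m⁻²·s²·A²) · s · A⁻² · (kg·m²·s⁻³) · K · (kg·s⁻²·A⁻¹) · (kg⁻²·m⁻⁴·s⁶·A⁴) = kg⁻¹·m⁻⁴·s³·A²·K.
Left is kg⁻²·m⁻⁴·s⁵·A³·K; right is kg⁻¹·m⁻⁴·s³·A²·K — different.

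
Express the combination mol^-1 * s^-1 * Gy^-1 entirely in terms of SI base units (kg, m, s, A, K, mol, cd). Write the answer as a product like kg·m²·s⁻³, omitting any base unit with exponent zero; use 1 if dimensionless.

m⁻²·s·mol⁻¹

Gy = m²·s⁻².
So Gy⁻¹ = m⁻²·s².
Combining: mol⁻¹·s⁻¹·Gy⁻¹ = mol⁻¹ · s⁻¹ · (m⁻²·s²) = m⁻²·s·mol⁻¹.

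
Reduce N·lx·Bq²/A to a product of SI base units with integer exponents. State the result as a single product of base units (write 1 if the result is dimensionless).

kg·m⁻¹·s⁻⁴·A⁻¹·cd

N = kg·m/s² = kg·m·s⁻² (force = mass × acceleration).
lx = lm/m² (illuminance = luminous flux per area),
    = m⁻²·cd.
Bq = 1/s = s⁻¹ (activity is decays per second).
So Bq² = s⁻².
Combining: N·A⁻¹·lx·Bq² = (kg·m·s⁻²) · A⁻¹ · (m⁻²·cd) · s⁻² = kg·m⁻¹·s⁻⁴·A⁻¹·cd.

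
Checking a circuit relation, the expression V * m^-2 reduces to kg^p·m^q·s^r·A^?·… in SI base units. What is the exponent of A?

V = kg·m²·s⁻³·A⁻¹.
Combining: V·m⁻² = (kg·m²·s⁻³·A⁻¹) · m⁻² = kg·s⁻³·A⁻¹.
The exponent of A is -1.

-1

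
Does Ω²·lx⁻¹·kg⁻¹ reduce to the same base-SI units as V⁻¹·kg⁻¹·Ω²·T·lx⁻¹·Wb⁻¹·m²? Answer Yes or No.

Left side:
  Ω = kg·m²·s⁻³·A⁻².
  So Ω² = kg²·m⁴·s⁻⁶·A⁻⁴.
  lx = m⁻²·cd.
  So lx⁻¹ = m²·cd⁻¹.
  Combining: Ω²·lx⁻¹·kg⁻¹ = (kg²·m⁴·s⁻⁶·A⁻⁴) · (m²·cd⁻¹) · kg⁻¹ = kg·m⁶·s⁻⁶·A⁻⁴·cd⁻¹.
Right side:
  V = W/A (potential = power per current),
      = kg·m²·s⁻³·A⁻¹.
  So V⁻¹ = kg⁻¹·m⁻²·s³·A.
  Ω = V/A (resistance = voltage per current),
      = kg·m²·s⁻³·A⁻².
  So Ω² = kg²·m⁴·s⁻⁶·A⁻⁴.
  T = Wb/m² (flux density = flux per area),
      = kg·s⁻²·A⁻¹.
  lx = lm/m² (illuminance = luminous flux per area),
      = m⁻²·cd.
  So lx⁻¹ = m²·cd⁻¹.
  Wb = V·s (flux: a volt is a weber per second),
      = kg·m²·s⁻²·A⁻¹.
  So Wb⁻¹ = kg⁻¹·m⁻²·s²·A.
  Combining: V⁻¹·kg⁻¹·Ω²·T·lx⁻¹·Wb⁻¹·m² = (kg⁻¹·m⁻²·s³·A) · kg⁻¹ · (kg²·m⁴·s⁻⁶·A⁻⁴) · (kg·s⁻²·A⁻¹) · (m²·cd⁻¹) · (kg⁻¹·m⁻²·s²·A) · m² = m⁴·s⁻³·A⁻³·cd⁻¹.
Left is kg·m⁶·s⁻⁶·A⁻⁴·cd⁻¹; right is m⁴·s⁻³·A⁻³·cd⁻¹ — different.

No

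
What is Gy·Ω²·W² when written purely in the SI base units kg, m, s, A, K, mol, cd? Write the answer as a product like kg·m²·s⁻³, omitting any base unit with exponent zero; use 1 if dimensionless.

Gy = J/kg (absorbed dose = energy per mass),
    = m²·s⁻².
Ω = V/A (resistance = voltage per current),
    = kg·m²·s⁻³·A⁻².
So Ω² = kg²·m⁴·s⁻⁶·A⁻⁴.
W = J/s (power = energy per time),
    = kg·m²·s⁻³.
So W² = kg²·m⁴·s⁻⁶.
Combining: Gy·Ω²·W² = (m²·s⁻²) · (kg²·m⁴·s⁻⁶·A⁻⁴) · (kg²·m⁴·s⁻⁶) = kg⁴·m¹⁰·s⁻¹⁴·A⁻⁴.

kg⁴·m¹⁰·s⁻¹⁴·A⁻⁴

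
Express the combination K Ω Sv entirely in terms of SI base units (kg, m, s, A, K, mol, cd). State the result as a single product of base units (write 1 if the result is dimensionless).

kg·m⁴·s⁻⁵·A⁻²·K

Ω = kg·m²·s⁻³·A⁻².
Sv = m²·s⁻².
Combining: K·Ω·Sv = K · (kg·m²·s⁻³·A⁻²) · (m²·s⁻²) = kg·m⁴·s⁻⁵·A⁻²·K.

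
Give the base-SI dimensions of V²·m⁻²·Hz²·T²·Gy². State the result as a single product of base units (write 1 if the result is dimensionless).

kg⁴·m⁶·s⁻¹⁶·A⁻⁴

V = W/A (potential = power per current),
    = kg·m²·s⁻³·A⁻¹.
So V² = kg²·m⁴·s⁻⁶·A⁻².
Hz = 1/s = s⁻¹ (frequency is cycles per second).
So Hz² = s⁻².
T = Wb/m² (flux density = flux per area),
    = kg·s⁻²·A⁻¹.
So T² = kg²·s⁻⁴·A⁻².
Gy = J/kg (absorbed dose = energy per mass),
    = m²·s⁻².
So Gy² = m⁴·s⁻⁴.
Combining: V²·m⁻²·Hz²·T²·Gy² = (kg²·m⁴·s⁻⁶·A⁻²) · m⁻² · s⁻² · (kg²·s⁻⁴·A⁻²) · (m⁴·s⁻⁴) = kg⁴·m⁶·s⁻¹⁶·A⁻⁴.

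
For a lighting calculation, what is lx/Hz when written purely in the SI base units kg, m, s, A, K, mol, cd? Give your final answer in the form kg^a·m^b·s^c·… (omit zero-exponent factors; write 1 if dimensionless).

lx = lm/m² (illuminance = luminous flux per area),
    = m⁻²·cd.
Hz = 1/s = s⁻¹ (frequency is cycles per second).
So Hz⁻¹ = s.
Combining: lx·Hz⁻¹ = (m⁻²·cd) · s = m⁻²·s·cd.

m⁻²·s·cd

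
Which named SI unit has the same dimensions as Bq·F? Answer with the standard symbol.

Bq = 1/s = s⁻¹ (activity is decays per second).
F = C/V (capacitance = charge per voltage),
    = A·s/(kg·m²·s⁻³·A⁻¹) (substituting C and V),
    = kg⁻¹·m⁻²·s⁴·A².
Combining: Bq·F = s⁻¹ · (kg⁻¹·m⁻²·s⁴·A²) = kg⁻¹·m⁻²·s³·A².
kg⁻¹·m⁻²·s³·A² is the base-SI form of the siemens.

S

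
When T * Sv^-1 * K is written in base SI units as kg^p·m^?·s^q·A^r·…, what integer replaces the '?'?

T = kg·s⁻²·A⁻¹.
Sv = m²·s⁻².
So Sv⁻¹ = m⁻²·s².
Combining: T·Sv⁻¹·K = (kg·s⁻²·A⁻¹) · (m⁻²·s²) · K = kg·m⁻²·A⁻¹·K.
The exponent of m is -2.

-2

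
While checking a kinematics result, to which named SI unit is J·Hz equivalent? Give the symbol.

J = kg·m²·s⁻².
Hz = s⁻¹.
Combining: J·Hz = (kg·m²·s⁻²) · s⁻¹ = kg·m²·s⁻³.
kg·m²·s⁻³ is the base-SI form of the watt.

W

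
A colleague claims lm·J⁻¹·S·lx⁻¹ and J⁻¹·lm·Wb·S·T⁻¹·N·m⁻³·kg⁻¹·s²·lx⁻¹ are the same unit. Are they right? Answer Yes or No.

Yes

Left side:
  lm = cd·sr = cd (luminous flux; sr is dimensionless).
  J = N·m (work = force × distance),
      = kg·m²·s⁻².
  So J⁻¹ = kg⁻¹·m⁻²·s².
  S = 1/Ω (conductance is reciprocal resistance),
      = kg⁻¹·m⁻²·s³·A².
  lx = lm/m² (illuminance = luminous flux per area),
      = m⁻²·cd.
  So lx⁻¹ = m²·cd⁻¹.
  Combining: lm·J⁻¹·S·lx⁻¹ = cd · (kg⁻¹·m⁻²·s²) · (kg⁻¹·m⁻²·s³·A²) · (m²·cd⁻¹) = kg⁻²·m⁻²·s⁵·A².
Right side:
  J = N·m (work = force × distance),
      = kg·m²·s⁻².
  So J⁻¹ = kg⁻¹·m⁻²·s².
  lm = cd·sr = cd (luminous flux; sr is dimensionless).
  Wb = V·s (flux: a volt is a weber per second),
      = kg·m²·s⁻²·A⁻¹.
  S = 1/Ω (conductance is reciprocal resistance),
      = kg⁻¹·m⁻²·s³·A².
  T = Wb/m² (flux density = flux per area),
      = kg·s⁻²·A⁻¹.
  So T⁻¹ = kg⁻¹·s²·A.
  N = kg·m/s² = kg·m·s⁻² (force = mass × acceleration).
  lx = lm/m² (illuminance = luminous flux per area),
      = m⁻²·cd.
  So lx⁻¹ = m²·cd⁻¹.
  Combining: J⁻¹·lm·Wb·S·T⁻¹·N·m⁻³·kg⁻¹·s²·lx⁻¹ = (kg⁻¹·m⁻²·s²) · cd · (kg·m²·s⁻²·A⁻¹) · (kg⁻¹·m⁻²·s³·A²) · (kg⁻¹·s²·A) · (kg·m·s⁻²) · m⁻³ · kg⁻¹ · s² · (m²·cd⁻¹) = kg⁻²·m⁻²·s⁵·A².
Both reduce to kg⁻²·m⁻²·s⁵·A².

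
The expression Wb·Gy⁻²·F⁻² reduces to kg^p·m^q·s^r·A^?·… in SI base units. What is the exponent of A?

-5

Wb = kg·m²·s⁻²·A⁻¹.
Gy = m²·s⁻².
So Gy⁻² = m⁻⁴·s⁴.
F = kg⁻¹·m⁻²·s⁴·A².
So F⁻² = kg²·m⁴·s⁻⁸·A⁻⁴.
Combining: Wb·Gy⁻²·F⁻² = (kg·m²·s⁻²·A⁻¹) · (m⁻⁴·s⁴) · (kg²·m⁴·s⁻⁸·A⁻⁴) = kg³·m²·s⁻⁶·A⁻⁵.
The exponent of A is -5.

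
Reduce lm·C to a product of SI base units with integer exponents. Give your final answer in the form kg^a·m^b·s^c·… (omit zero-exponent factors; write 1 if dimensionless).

s·A·cd

lm = cd·sr = cd (luminous flux; sr is dimensionless).
C = A·s = s·A (charge = current × time).
Combining: lm·C = cd · (s·A) = s·A·cd.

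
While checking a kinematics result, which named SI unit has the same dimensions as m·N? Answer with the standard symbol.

N = kg·m/s² = kg·m·s⁻² (force = mass × acceleration).
Combining: m·N = m · (kg·m·s⁻²) = kg·m²·s⁻².
kg·m²·s⁻² is the base-SI form of the joule.

J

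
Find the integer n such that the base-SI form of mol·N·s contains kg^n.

N = kg·m/s² = kg·m·s⁻² (force = mass × acceleration).
Combining: mol·N·s = mol · (kg·m·s⁻²) · s = kg·m·s⁻¹·mol.
The exponent of kg is 1.

1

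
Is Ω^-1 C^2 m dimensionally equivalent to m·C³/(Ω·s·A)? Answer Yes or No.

Yes

Left side:
  Ω = kg·m²·s⁻³·A⁻².
  So Ω⁻¹ = kg⁻¹·m⁻²·s³·A².
  C = s·A.
  So C² = s²·A².
  Combining: Ω⁻¹·C²·m = (kg⁻¹·m⁻²·s³·A²) · (s²·A²) · m = kg⁻¹·m⁻¹·s⁵·A⁴.
Right side:
  Ω = V/A (resistance = voltage per current),
      = kg·m²·s⁻³·A⁻².
  So Ω⁻¹ = kg⁻¹·m⁻²·s³·A².
  C = A·s = s·A (charge = current × time).
  So C³ = s³·A³.
  Combining: Ω⁻¹·m·C³·s⁻¹·A⁻¹ = (kg⁻¹·m⁻²·s³·A²) · m · (s³·A³) · s⁻¹ · A⁻¹ = kg⁻¹·m⁻¹·s⁵·A⁴.
Both reduce to kg⁻¹·m⁻¹·s⁵·A⁴.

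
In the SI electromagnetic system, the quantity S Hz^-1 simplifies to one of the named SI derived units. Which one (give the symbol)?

S = kg⁻¹·m⁻²·s³·A².
Hz = s⁻¹.
So Hz⁻¹ = s.
Combining: S·Hz⁻¹ = (kg⁻¹·m⁻²·s³·A²) · s = kg⁻¹·m⁻²·s⁴·A².
kg⁻¹·m⁻²·s⁴·A² is the base-SI form of the farad.

F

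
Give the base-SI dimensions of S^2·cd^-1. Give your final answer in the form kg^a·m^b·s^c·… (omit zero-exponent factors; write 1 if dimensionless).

S = 1/Ω (conductance is reciprocal resistance),
    = kg⁻¹·m⁻²·s³·A².
So S² = kg⁻²·m⁻⁴·s⁶·A⁴.
Combining: S²·cd⁻¹ = (kg⁻²·m⁻⁴·s⁶·A⁴) · cd⁻¹ = kg⁻²·m⁻⁴·s⁶·A⁴·cd⁻¹.

kg⁻²·m⁻⁴·s⁶·A⁴·cd⁻¹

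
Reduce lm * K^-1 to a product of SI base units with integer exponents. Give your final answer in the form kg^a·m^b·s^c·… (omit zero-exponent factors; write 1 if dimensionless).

lm = cd.
Combining: lm·K⁻¹ = cd · K⁻¹ = K⁻¹·cd.

K⁻¹·cd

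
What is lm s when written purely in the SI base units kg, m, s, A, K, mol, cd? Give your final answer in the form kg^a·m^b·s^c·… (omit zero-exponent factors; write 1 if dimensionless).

lm = cd·sr = cd (luminous flux; sr is dimensionless).
Combining: lm·s = cd · s = s·cd.

s·cd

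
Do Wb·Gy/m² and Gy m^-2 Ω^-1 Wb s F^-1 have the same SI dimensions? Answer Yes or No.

Left side:
  Wb = V·s (flux: a volt is a weber per second),
      = kg·m²·s⁻²·A⁻¹.
  Gy = J/kg (absorbed dose = energy per mass),
      = m²·s⁻².
  Combining: Wb·Gy·m⁻² = (kg·m²·s⁻²·A⁻¹) · (m²·s⁻²) · m⁻² = kg·m²·s⁻⁴·A⁻¹.
Right side:
  Gy = m²·s⁻².
  Ω = kg·m²·s⁻³·A⁻².
  So Ω⁻¹ = kg⁻¹·m⁻²·s³·A².
  Wb = kg·m²·s⁻²·A⁻¹.
  F = kg⁻¹·m⁻²·s⁴·A².
  So F⁻¹ = kg·m²·s⁻⁴·A⁻².
  Combining: Gy·m⁻²·Ω⁻¹·Wb·s·F⁻¹ = (m²·s⁻²) · m⁻² · (kg⁻¹·m⁻²·s³·A²) · (kg·m²·s⁻²·A⁻¹) · s · (kg·m²·s⁻⁴·A⁻²) = kg·m²·s⁻⁴·A⁻¹.
Both reduce to kg·m²·s⁻⁴·A⁻¹.

Yes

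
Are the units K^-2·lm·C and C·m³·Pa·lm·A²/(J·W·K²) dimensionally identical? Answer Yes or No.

Left side:
  lm = cd.
  C = s·A.
  Combining: K⁻²·lm·C = K⁻² · cd · (s·A) = s·A·K⁻²·cd.
Right side:
  C = A·s = s·A (charge = current × time).
  J = N·m (work = force × distance),
      = kg·m²·s⁻².
  So J⁻¹ = kg⁻¹·m⁻²·s².
  W = J/s (power = energy per time),
      = kg·m²·s⁻³.
  So W⁻¹ = kg⁻¹·m⁻²·s³.
  Pa = N/m² (pressure = force per area),
      = kg·m⁻¹·s⁻².
  lm = cd·sr = cd (luminous flux; sr is dimensionless).
  Combining: C·J⁻¹·W⁻¹·m³·Pa·lm·A²·K⁻² = (s·A) · (kg⁻¹·m⁻²·s²) · (kg⁻¹·m⁻²·s³) · m³ · (kg·m⁻¹·s⁻²) · cd · A² · K⁻² = kg⁻¹·m⁻²·s⁴·A³·K⁻²·cd.
Left is s·A·K⁻²·cd; right is kg⁻¹·m⁻²·s⁴·A³·K⁻²·cd — different.

No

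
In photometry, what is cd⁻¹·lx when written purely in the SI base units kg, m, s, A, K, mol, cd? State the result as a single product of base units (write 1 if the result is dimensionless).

lx = m⁻²·cd.
Combining: cd⁻¹·lx = cd⁻¹ · (m⁻²·cd) = m⁻².

m⁻²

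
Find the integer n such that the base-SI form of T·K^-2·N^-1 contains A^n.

T = kg·s⁻²·A⁻¹.
N = kg·m·s⁻².
So N⁻¹ = kg⁻¹·m⁻¹·s².
Combining: T·K⁻²·N⁻¹ = (kg·s⁻²·A⁻¹) · K⁻² · (kg⁻¹·m⁻¹·s²) = m⁻¹·A⁻¹·K⁻².
The exponent of A is -1.

-1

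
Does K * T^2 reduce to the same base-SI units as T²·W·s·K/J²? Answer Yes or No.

Left side:
  T = kg·s⁻²·A⁻¹.
  So T² = kg²·s⁻⁴·A⁻².
  Combining: K·T² = K · (kg²·s⁻⁴·A⁻²) = kg²·s⁻⁴·A⁻²·K.
Right side:
  T = kg·s⁻²·A⁻¹.
  So T² = kg²·s⁻⁴·A⁻².
  J = kg·m²·s⁻².
  So J⁻² = kg⁻²·m⁻⁴·s⁴.
  W = kg·m²·s⁻³.
  Combining: T²·J⁻²·W·s·K = (kg²·s⁻⁴·A⁻²) · (kg⁻²·m⁻⁴·s⁴) · (kg·m²·s⁻³) · s · K = kg·m⁻²·s⁻²·A⁻²·K.
Left is kg²·s⁻⁴·A⁻²·K; right is kg·m⁻²·s⁻²·A⁻²·K — different.

No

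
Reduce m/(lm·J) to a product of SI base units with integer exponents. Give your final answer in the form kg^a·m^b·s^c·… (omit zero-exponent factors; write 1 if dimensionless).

lm = cd.
So lm⁻¹ = cd⁻¹.
J = kg·m²·s⁻².
So J⁻¹ = kg⁻¹·m⁻²·s².
Combining: lm⁻¹·m·J⁻¹ = cd⁻¹ · m · (kg⁻¹·m⁻²·s²) = kg⁻¹·m⁻¹·s²·cd⁻¹.

kg⁻¹·m⁻¹·s²·cd⁻¹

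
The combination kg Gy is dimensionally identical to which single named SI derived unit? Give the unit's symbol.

Gy = J/kg (absorbed dose = energy per mass),
    = m²·s⁻².
Combining: kg·Gy = kg · (m²·s⁻²) = kg·m²·s⁻².
kg·m²·s⁻² is the base-SI form of the joule.

J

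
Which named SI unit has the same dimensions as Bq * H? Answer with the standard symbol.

Ω

Bq = s⁻¹.
H = kg·m²·s⁻²·A⁻².
Combining: Bq·H = s⁻¹ · (kg·m²·s⁻²·A⁻²) = kg·m²·s⁻³·A⁻².
kg·m²·s⁻³·A⁻² is the base-SI form of the ohm.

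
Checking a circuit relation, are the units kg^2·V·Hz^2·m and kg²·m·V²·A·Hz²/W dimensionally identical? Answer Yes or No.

Yes

Left side:
  V = W/A (potential = power per current),
      = kg·m²·s⁻³·A⁻¹.
  Hz = 1/s = s⁻¹ (frequency is cycles per second).
  So Hz² = s⁻².
  Combining: kg²·V·Hz²·m = kg² · (kg·m²·s⁻³·A⁻¹) · s⁻² · m = kg³·m³·s⁻⁵·A⁻¹.
Right side:
  V = W/A (potential = power per current),
      = kg·m²·s⁻³·A⁻¹.
  So V² = kg²·m⁴·s⁻⁶·A⁻².
  Hz = 1/s = s⁻¹ (frequency is cycles per second).
  So Hz² = s⁻².
  W = J/s (power = energy per time),
      = kg·m²·s⁻³.
  So W⁻¹ = kg⁻¹·m⁻²·s³.
  Combining: kg²·m·V²·A·Hz²·W⁻¹ = kg² · m · (kg²·m⁴·s⁻⁶·A⁻²) · A · s⁻² · (kg⁻¹·m⁻²·s³) = kg³·m³·s⁻⁵·A⁻¹.
Both reduce to kg³·m³·s⁻⁵·A⁻¹.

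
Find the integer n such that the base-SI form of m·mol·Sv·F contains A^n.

Sv = m²·s⁻².
F = kg⁻¹·m⁻²·s⁴·A².
Combining: m·mol·Sv·F = m · mol · (m²·s⁻²) · (kg⁻¹·m⁻²·s⁴·A²) = kg⁻¹·m·s²·A²·mol.
The exponent of A is 2.

2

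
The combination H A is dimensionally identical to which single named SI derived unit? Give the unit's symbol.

Wb

H = Wb/A (inductance = flux per current),
    = kg·m²·s⁻²·A⁻².
Combining: H·A = (kg·m²·s⁻²·A⁻²) · A = kg·m²·s⁻²·A⁻¹.
kg·m²·s⁻²·A⁻¹ is the base-SI form of the weber.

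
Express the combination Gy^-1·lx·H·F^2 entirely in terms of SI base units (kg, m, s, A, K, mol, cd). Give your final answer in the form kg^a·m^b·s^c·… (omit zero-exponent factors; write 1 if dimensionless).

Gy = J/kg (absorbed dose = energy per mass),
    = m²·s⁻².
So Gy⁻¹ = m⁻²·s².
lx = lm/m² (illuminance = luminous flux per area),
    = m⁻²·cd.
H = Wb/A (inductance = flux per current),
    = kg·m²·s⁻²·A⁻².
F = C/V (capacitance = charge per voltage),
    = A·s/(kg·m²·s⁻³·A⁻¹) (substituting C and V),
    = kg⁻¹·m⁻²·s⁴·A².
So F² = kg⁻²·m⁻⁴·s⁸·A⁴.
Combining: Gy⁻¹·lx·H·F² = (m⁻²·s²) · (m⁻²·cd) · (kg·m²·s⁻²·A⁻²) · (kg⁻²·m⁻⁴·s⁸·A⁴) = kg⁻¹·m⁻⁶·s⁸·A²·cd.

kg⁻¹·m⁻⁶·s⁸·A²·cd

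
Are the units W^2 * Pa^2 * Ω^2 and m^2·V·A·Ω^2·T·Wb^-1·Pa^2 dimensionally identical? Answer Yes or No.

No

Left side:
  W = J/s (power = energy per time),
      = kg·m²·s⁻³.
  So W² = kg²·m⁴·s⁻⁶.
  Pa = N/m² (pressure = force per area),
      = kg·m⁻¹·s⁻².
  So Pa² = kg²·m⁻²·s⁻⁴.
  Ω = V/A (resistance = voltage per current),
      = kg·m²·s⁻³·A⁻².
  So Ω² = kg²·m⁴·s⁻⁶·A⁻⁴.
  Combining: W²·Pa²·Ω² = (kg²·m⁴·s⁻⁶) · (kg²·m⁻²·s⁻⁴) · (kg²·m⁴·s⁻⁶·A⁻⁴) = kg⁶·m⁶·s⁻¹⁶·A⁻⁴.
Right side:
  V = kg·m²·s⁻³·A⁻¹.
  Ω = kg·m²·s⁻³·A⁻².
  So Ω² = kg²·m⁴·s⁻⁶·A⁻⁴.
  T = kg·s⁻²·A⁻¹.
  Wb = kg·m²·s⁻²·A⁻¹.
  So Wb⁻¹ = kg⁻¹·m⁻²·s²·A.
  Pa = kg·m⁻¹·s⁻².
  So Pa² = kg²·m⁻²·s⁻⁴.
  Combining: m²·V·A·Ω²·T·Wb⁻¹·Pa² = m² · (kg·m²·s⁻³·A⁻¹) · A · (kg²·m⁴·s⁻⁶·A⁻⁴) · (kg·s⁻²·A⁻¹) · (kg⁻¹·m⁻²·s²·A) · (kg²·m⁻²·s⁻⁴) = kg⁵·m⁴·s⁻¹³·A⁻⁴.
Left is kg⁶·m⁶·s⁻¹⁶·A⁻⁴; right is kg⁵·m⁴·s⁻¹³·A⁻⁴ — different.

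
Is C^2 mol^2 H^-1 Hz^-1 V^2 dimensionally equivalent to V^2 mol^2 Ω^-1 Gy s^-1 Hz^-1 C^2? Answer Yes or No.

Left side:
  C = A·s = s·A (charge = current × time).
  So C² = s²·A².
  H = Wb/A (inductance = flux per current),
      = kg·m²·s⁻²·A⁻².
  So H⁻¹ = kg⁻¹·m⁻²·s²·A².
  Hz = 1/s = s⁻¹ (frequency is cycles per second).
  So Hz⁻¹ = s.
  V = W/A (potential = power per current),
      = kg·m²·s⁻³·A⁻¹.
  So V² = kg²·m⁴·s⁻⁶·A⁻².
  Combining: C²·mol²·H⁻¹·Hz⁻¹·V² = (s²·A²) · mol² · (kg⁻¹·m⁻²·s²·A²) · s · (kg²·m⁴·s⁻⁶·A⁻²) = kg·m²·s⁻¹·A²·mol².
Right side:
  V = W/A (potential = power per current),
      = kg·m²·s⁻³·A⁻¹.
  So V² = kg²·m⁴·s⁻⁶·A⁻².
  Ω = V/A (resistance = voltage per current),
      = kg·m²·s⁻³·A⁻².
  So Ω⁻¹ = kg⁻¹·m⁻²·s³·A².
  Gy = J/kg (absorbed dose = energy per mass),
      = m²·s⁻².
  Hz = 1/s = s⁻¹ (frequency is cycles per second).
  So Hz⁻¹ = s.
  C = A·s = s·A (charge = current × time).
  So C² = s²·A².
  Combining: V²·mol²·Ω⁻¹·Gy·s⁻¹·Hz⁻¹·C² = (kg²·m⁴·s⁻⁶·A⁻²) · mol² · (kg⁻¹·m⁻²·s³·A²) · (m²·s⁻²) · s⁻¹ · s · (s²·A²) = kg·m⁴·s⁻³·A²·mol².
Left is kg·m²·s⁻¹·A²·mol²; right is kg·m⁴·s⁻³·A²·mol² — different.

No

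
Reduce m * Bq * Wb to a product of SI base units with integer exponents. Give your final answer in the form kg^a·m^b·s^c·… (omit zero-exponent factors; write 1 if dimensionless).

kg·m³·s⁻³·A⁻¹

Bq = 1/s = s⁻¹ (activity is decays per second).
Wb = V·s (flux: a volt is a weber per second),
    = kg·m²·s⁻²·A⁻¹.
Combining: m·Bq·Wb = m · s⁻¹ · (kg·m²·s⁻²·A⁻¹) = kg·m³·s⁻³·A⁻¹.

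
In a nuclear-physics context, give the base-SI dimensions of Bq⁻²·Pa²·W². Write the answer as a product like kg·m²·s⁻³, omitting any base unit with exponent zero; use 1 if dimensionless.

Bq = 1/s = s⁻¹ (activity is decays per second).
So Bq⁻² = s².
Pa = N/m² (pressure = force per area),
    = kg·m⁻¹·s⁻².
So Pa² = kg²·m⁻²·s⁻⁴.
W = J/s (power = energy per time),
    = kg·m²·s⁻³.
So W² = kg²·m⁴·s⁻⁶.
Combining: Bq⁻²·Pa²·W² = s² · (kg²·m⁻²·s⁻⁴) · (kg²·m⁴·s⁻⁶) = kg⁴·m²·s⁻⁸.

kg⁴·m²·s⁻⁸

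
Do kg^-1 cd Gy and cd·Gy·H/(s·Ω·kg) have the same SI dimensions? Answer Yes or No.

Yes

Left side:
  Gy = J/kg (absorbed dose = energy per mass),
      = m²·s⁻².
  Combining: kg⁻¹·cd·Gy = kg⁻¹ · cd · (m²·s⁻²) = kg⁻¹·m²·s⁻²·cd.
Right side:
  Ω = V/A (resistance = voltage per current),
      = kg·m²·s⁻³·A⁻².
  So Ω⁻¹ = kg⁻¹·m⁻²·s³·A².
  Gy = J/kg (absorbed dose = energy per mass),
      = m²·s⁻².
  H = Wb/A (inductance = flux per current),
      = kg·m²·s⁻²·A⁻².
  Combining: cd·s⁻¹·Ω⁻¹·kg⁻¹·Gy·H = cd · s⁻¹ · (kg⁻¹·m⁻²·s³·A²) · kg⁻¹ · (m²·s⁻²) · (kg·m²·s⁻²·A⁻²) = kg⁻¹·m²·s⁻²·cd.
Both reduce to kg⁻¹·m²·s⁻²·cd.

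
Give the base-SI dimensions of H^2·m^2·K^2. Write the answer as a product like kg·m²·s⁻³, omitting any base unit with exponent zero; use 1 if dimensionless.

H = Wb/A (inductance = flux per current),
    = kg·m²·s⁻²·A⁻².
So H² = kg²·m⁴·s⁻⁴·A⁻⁴.
Combining: H²·m²·K² = (kg²·m⁴·s⁻⁴·A⁻⁴) · m² · K² = kg²·m⁶·s⁻⁴·A⁻⁴·K².

kg²·m⁶·s⁻⁴·A⁻⁴·K²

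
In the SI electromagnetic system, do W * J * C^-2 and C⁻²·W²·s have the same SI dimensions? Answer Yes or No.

Yes

Left side:
  W = kg·m²·s⁻³.
  J = kg·m²·s⁻².
  C = s·A.
  So C⁻² = s⁻²·A⁻².
  Combining: W·J·C⁻² = (kg·m²·s⁻³) · (kg·m²·s⁻²) · (s⁻²·A⁻²) = kg²·m⁴·s⁻⁷·A⁻².
Right side:
  C = A·s = s·A (charge = current × time).
  So C⁻² = s⁻²·A⁻².
  W = J/s (power = energy per time),
      = kg·m²·s⁻³.
  So W² = kg²·m⁴·s⁻⁶.
  Combining: C⁻²·W²·s = (s⁻²·A⁻²) · (kg²·m⁴·s⁻⁶) · s = kg²·m⁴·s⁻⁷·A⁻².
Both reduce to kg²·m⁴·s⁻⁷·A⁻².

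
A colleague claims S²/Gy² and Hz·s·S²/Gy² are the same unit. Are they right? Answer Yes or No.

Yes

Left side:
  S = 1/Ω (conductance is reciprocal resistance),
      = kg⁻¹·m⁻²·s³·A².
  So S² = kg⁻²·m⁻⁴·s⁶·A⁴.
  Gy = J/kg (absorbed dose = energy per mass),
      = m²·s⁻².
  So Gy⁻² = m⁻⁴·s⁴.
  Combining: S²·Gy⁻² = (kg⁻²·m⁻⁴·s⁶·A⁴) · (m⁻⁴·s⁴) = kg⁻²·m⁻⁸·s¹⁰·A⁴.
Right side:
  Gy = m²·s⁻².
  So Gy⁻² = m⁻⁴·s⁴.
  Hz = s⁻¹.
  S = kg⁻¹·m⁻²·s³·A².
  So S² = kg⁻²·m⁻⁴·s⁶·A⁴.
  Combining: Gy⁻²·Hz·s·S² = (m⁻⁴·s⁴) · s⁻¹ · s · (kg⁻²·m⁻⁴·s⁶·A⁴) = kg⁻²·m⁻⁸·s¹⁰·A⁴.
Both reduce to kg⁻²·m⁻⁸·s¹⁰·A⁴.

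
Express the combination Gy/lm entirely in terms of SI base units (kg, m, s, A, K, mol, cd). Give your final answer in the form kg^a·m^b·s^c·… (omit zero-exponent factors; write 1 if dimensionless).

m²·s⁻²·cd⁻¹

Gy = J/kg (absorbed dose = energy per mass),
    = m²·s⁻².
lm = cd·sr = cd (luminous flux; sr is dimensionless).
So lm⁻¹ = cd⁻¹.
Combining: Gy·lm⁻¹ = (m²·s⁻²) · cd⁻¹ = m²·s⁻²·cd⁻¹.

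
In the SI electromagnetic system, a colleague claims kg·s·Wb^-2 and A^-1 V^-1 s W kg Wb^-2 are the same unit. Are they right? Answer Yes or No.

Yes

Left side:
  Wb = kg·m²·s⁻²·A⁻¹.
  So Wb⁻² = kg⁻²·m⁻⁴·s⁴·A².
  Combining: kg·s·Wb⁻² = kg · s · (kg⁻²·m⁻⁴·s⁴·A²) = kg⁻¹·m⁻⁴·s⁵·A².
Right side:
  V = W/A (potential = power per current),
      = kg·m²·s⁻³·A⁻¹.
  So V⁻¹ = kg⁻¹·m⁻²·s³·A.
  W = J/s (power = energy per time),
      = kg·m²·s⁻³.
  Wb = V·s (flux: a volt is a weber per second),
      = kg·m²·s⁻²·A⁻¹.
  So Wb⁻² = kg⁻²·m⁻⁴·s⁴·A².
  Combining: A⁻¹·V⁻¹·s·W·kg·Wb⁻² = A⁻¹ · (kg⁻¹·m⁻²·s³·A) · s · (kg·m²·s⁻³) · kg · (kg⁻²·m⁻⁴·s⁴·A²) = kg⁻¹·m⁻⁴·s⁵·A².
Both reduce to kg⁻¹·m⁻⁴·s⁵·A².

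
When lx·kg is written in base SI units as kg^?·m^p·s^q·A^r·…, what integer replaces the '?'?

lx = lm/m² (illuminance = luminous flux per area),
    = m⁻²·cd.
Combining: lx·kg = (m⁻²·cd) · kg = kg·m⁻²·cd.
The exponent of kg is 1.

1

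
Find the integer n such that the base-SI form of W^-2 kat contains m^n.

W = J/s (power = energy per time),
    = kg·m²·s⁻³.
So W⁻² = kg⁻²·m⁻⁴·s⁶.
kat = mol/s = s⁻¹·mol (catalytic activity).
Combining: W⁻²·kat = (kg⁻²·m⁻⁴·s⁶) · (s⁻¹·mol) = kg⁻²·m⁻⁴·s⁵·mol.
The exponent of m is -4.

-4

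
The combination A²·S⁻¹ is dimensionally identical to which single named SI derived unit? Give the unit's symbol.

S = 1/Ω (conductance is reciprocal resistance),
    = kg⁻¹·m⁻²·s³·A².
So S⁻¹ = kg·m²·s⁻³·A⁻².
Combining: A²·S⁻¹ = A² · (kg·m²·s⁻³·A⁻²) = kg·m²·s⁻³.
kg·m²·s⁻³ is the base-SI form of the watt.

W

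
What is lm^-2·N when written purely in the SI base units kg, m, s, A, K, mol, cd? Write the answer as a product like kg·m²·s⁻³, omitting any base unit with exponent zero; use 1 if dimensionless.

kg·m·s⁻²·cd⁻²

lm = cd·sr = cd (luminous flux; sr is dimensionless).
So lm⁻² = cd⁻².
N = kg·m/s² = kg·m·s⁻² (force = mass × acceleration).
Combining: lm⁻²·N = cd⁻² · (kg·m·s⁻²) = kg·m·s⁻²·cd⁻².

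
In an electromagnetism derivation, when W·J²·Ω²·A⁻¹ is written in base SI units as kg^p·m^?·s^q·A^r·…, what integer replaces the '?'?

10

W = kg·m²·s⁻³.
J = kg·m²·s⁻².
So J² = kg²·m⁴·s⁻⁴.
Ω = kg·m²·s⁻³·A⁻².
So Ω² = kg²·m⁴·s⁻⁶·A⁻⁴.
Combining: W·J²·Ω²·A⁻¹ = (kg·m²·s⁻³) · (kg²·m⁴·s⁻⁴) · (kg²·m⁴·s⁻⁶·A⁻⁴) · A⁻¹ = kg⁵·m¹⁰·s⁻¹³·A⁻⁵.
The exponent of m is 10.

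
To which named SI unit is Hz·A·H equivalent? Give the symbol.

V

Hz = 1/s = s⁻¹ (frequency is cycles per second).
H = Wb/A (inductance = flux per current),
    = kg·m²·s⁻²·A⁻².
Combining: Hz·A·H = s⁻¹ · A · (kg·m²·s⁻²·A⁻²) = kg·m²·s⁻³·A⁻¹.
kg·m²·s⁻³·A⁻¹ is the base-SI form of the volt.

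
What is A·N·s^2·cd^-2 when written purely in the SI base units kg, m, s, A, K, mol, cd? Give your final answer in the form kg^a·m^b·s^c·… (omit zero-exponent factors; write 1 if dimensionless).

kg·m·A·cd⁻²

N = kg·m/s² = kg·m·s⁻² (force = mass × acceleration).
Combining: A·N·s²·cd⁻² = A · (kg·m·s⁻²) · s² · cd⁻² = kg·m·A·cd⁻².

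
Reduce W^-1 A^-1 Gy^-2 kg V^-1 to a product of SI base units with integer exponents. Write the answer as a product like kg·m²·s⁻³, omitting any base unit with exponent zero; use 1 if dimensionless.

kg⁻¹·m⁻⁸·s¹⁰

W = J/s (power = energy per time),
    = kg·m²·s⁻³.
So W⁻¹ = kg⁻¹·m⁻²·s³.
Gy = J/kg (absorbed dose = energy per mass),
    = m²·s⁻².
So Gy⁻² = m⁻⁴·s⁴.
V = W/A (potential = power per current),
    = kg·m²·s⁻³·A⁻¹.
So V⁻¹ = kg⁻¹·m⁻²·s³·A.
Combining: W⁻¹·A⁻¹·Gy⁻²·kg·V⁻¹ = (kg⁻¹·m⁻²·s³) · A⁻¹ · (m⁻⁴·s⁴) · kg · (kg⁻¹·m⁻²·s³·A) = kg⁻¹·m⁻⁸·s¹⁰.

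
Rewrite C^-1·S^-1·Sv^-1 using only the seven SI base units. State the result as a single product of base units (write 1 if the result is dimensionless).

kg·s⁻²·A⁻³

C = A·s = s·A (charge = current × time).
So C⁻¹ = s⁻¹·A⁻¹.
S = 1/Ω (conductance is reciprocal resistance),
    = kg⁻¹·m⁻²·s³·A².
So S⁻¹ = kg·m²·s⁻³·A⁻².
Sv = J/kg (equivalent dose = energy per mass),
    = m²·s⁻².
So Sv⁻¹ = m⁻²·s².
Combining: C⁻¹·S⁻¹·Sv⁻¹ = (s⁻¹·A⁻¹) · (kg·m²·s⁻³·A⁻²) · (m⁻²·s²) = kg·s⁻²·A⁻³.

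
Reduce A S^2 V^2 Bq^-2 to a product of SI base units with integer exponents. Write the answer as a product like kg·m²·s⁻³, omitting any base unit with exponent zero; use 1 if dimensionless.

S = kg⁻¹·m⁻²·s³·A².
So S² = kg⁻²·m⁻⁴·s⁶·A⁴.
V = kg·m²·s⁻³·A⁻¹.
So V² = kg²·m⁴·s⁻⁶·A⁻².
Bq = s⁻¹.
So Bq⁻² = s².
Combining: A·S²·V²·Bq⁻² = A · (kg⁻²·m⁻⁴·s⁶·A⁴) · (kg²·m⁴·s⁻⁶·A⁻²) · s² = s²·A³.

s²·A³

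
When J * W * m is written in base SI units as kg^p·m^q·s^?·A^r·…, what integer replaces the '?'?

J = kg·m²·s⁻².
W = kg·m²·s⁻³.
Combining: J·W·m = (kg·m²·s⁻²) · (kg·m²·s⁻³) · m = kg²·m⁵·s⁻⁵.
The exponent of s is -5.

-5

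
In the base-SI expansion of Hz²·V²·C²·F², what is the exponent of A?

4

Hz = 1/s = s⁻¹ (frequency is cycles per second).
So Hz² = s⁻².
V = W/A (potential = power per current),
    = kg·m²·s⁻³·A⁻¹.
So V² = kg²·m⁴·s⁻⁶·A⁻².
C = A·s = s·A (charge = current × time).
So C² = s²·A².
F = C/V (capacitance = charge per voltage),
    = A·s/(kg·m²·s⁻³·A⁻¹) (substituting C and V),
    = kg⁻¹·m⁻²·s⁴·A².
So F² = kg⁻²·m⁻⁴·s⁸·A⁴.
Combining: Hz²·V²·C²·F² = s⁻² · (kg²·m⁴·s⁻⁶·A⁻²) · (s²·A²) · (kg⁻²·m⁻⁴·s⁸·A⁴) = s²·A⁴.
The exponent of A is 4.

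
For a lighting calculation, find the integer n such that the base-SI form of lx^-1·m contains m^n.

lx = lm/m² (illuminance = luminous flux per area),
    = m⁻²·cd.
So lx⁻¹ = m²·cd⁻¹.
Combining: lx⁻¹·m = (m²·cd⁻¹) · m = m³·cd⁻¹.
The exponent of m is 3.

3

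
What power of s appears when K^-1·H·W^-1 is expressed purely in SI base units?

1

H = Wb/A (inductance = flux per current),
    = kg·m²·s⁻²·A⁻².
W = J/s (power = energy per time),
    = kg·m²·s⁻³.
So W⁻¹ = kg⁻¹·m⁻²·s³.
Combining: K⁻¹·H·W⁻¹ = K⁻¹ · (kg·m²·s⁻²·A⁻²) · (kg⁻¹·m⁻²·s³) = s·A⁻²·K⁻¹.
The exponent of s is 1.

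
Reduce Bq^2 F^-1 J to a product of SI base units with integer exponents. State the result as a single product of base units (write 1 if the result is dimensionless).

kg²·m⁴·s⁻⁸·A⁻²

Bq = 1/s = s⁻¹ (activity is decays per second).
So Bq² = s⁻².
F = C/V (capacitance = charge per voltage),
    = A·s/(kg·m²·s⁻³·A⁻¹) (substituting C and V),
    = kg⁻¹·m⁻²·s⁴·A².
So F⁻¹ = kg·m²·s⁻⁴·A⁻².
J = N·m (work = force × distance),
    = kg·m²·s⁻².
Combining: Bq²·F⁻¹·J = s⁻² · (kg·m²·s⁻⁴·A⁻²) · (kg·m²·s⁻²) = kg²·m⁴·s⁻⁸·A⁻².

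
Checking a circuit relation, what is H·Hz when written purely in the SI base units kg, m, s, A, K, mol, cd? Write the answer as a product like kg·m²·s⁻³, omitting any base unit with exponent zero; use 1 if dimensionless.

H = kg·m²·s⁻²·A⁻².
Hz = s⁻¹.
Combining: H·Hz = (kg·m²·s⁻²·A⁻²) · s⁻¹ = kg·m²·s⁻³·A⁻².

kg·m²·s⁻³·A⁻²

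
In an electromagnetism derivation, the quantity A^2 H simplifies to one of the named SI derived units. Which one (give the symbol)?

J

H = Wb/A (inductance = flux per current),
    = kg·m²·s⁻²·A⁻².
Combining: A²·H = A² · (kg·m²·s⁻²·A⁻²) = kg·m²·s⁻².
kg·m²·s⁻² is the base-SI form of the joule.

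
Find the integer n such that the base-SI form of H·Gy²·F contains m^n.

4

H = Wb/A (inductance = flux per current),
    = kg·m²·s⁻²·A⁻².
Gy = J/kg (absorbed dose = energy per mass),
    = m²·s⁻².
So Gy² = m⁴·s⁻⁴.
F = C/V (capacitance = charge per voltage),
    = A·s/(kg·m²·s⁻³·A⁻¹) (substituting C and V),
    = kg⁻¹·m⁻²·s⁴·A².
Combining: H·Gy²·F = (kg·m²·s⁻²·A⁻²) · (m⁴·s⁻⁴) · (kg⁻¹·m⁻²·s⁴·A²) = m⁴·s⁻².
The exponent of m is 4.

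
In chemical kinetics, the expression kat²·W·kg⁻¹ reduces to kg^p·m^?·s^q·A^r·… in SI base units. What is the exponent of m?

kat = s⁻¹·mol.
So kat² = s⁻²·mol².
W = kg·m²·s⁻³.
Combining: kat²·W·kg⁻¹ = (s⁻²·mol²) · (kg·m²·s⁻³) · kg⁻¹ = m²·s⁻⁵·mol².
The exponent of m is 2.

2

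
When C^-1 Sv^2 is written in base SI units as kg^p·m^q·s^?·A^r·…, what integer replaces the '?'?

-5

C = s·A.
So C⁻¹ = s⁻¹·A⁻¹.
Sv = m²·s⁻².
So Sv² = m⁴·s⁻⁴.
Combining: C⁻¹·Sv² = (s⁻¹·A⁻¹) · (m⁴·s⁻⁴) = m⁴·s⁻⁵·A⁻¹.
The exponent of s is -5.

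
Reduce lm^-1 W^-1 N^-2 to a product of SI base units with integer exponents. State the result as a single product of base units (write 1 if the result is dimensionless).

kg⁻³·m⁻⁴·s⁷·cd⁻¹

lm = cd·sr = cd (luminous flux; sr is dimensionless).
So lm⁻¹ = cd⁻¹.
W = J/s (power = energy per time),
    = kg·m²·s⁻³.
So W⁻¹ = kg⁻¹·m⁻²·s³.
N = kg·m/s² = kg·m·s⁻² (force = mass × acceleration).
So N⁻² = kg⁻²·m⁻²·s⁴.
Combining: lm⁻¹·W⁻¹·N⁻² = cd⁻¹ · (kg⁻¹·m⁻²·s³) · (kg⁻²·m⁻²·s⁴) = kg⁻³·m⁻⁴·s⁷·cd⁻¹.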